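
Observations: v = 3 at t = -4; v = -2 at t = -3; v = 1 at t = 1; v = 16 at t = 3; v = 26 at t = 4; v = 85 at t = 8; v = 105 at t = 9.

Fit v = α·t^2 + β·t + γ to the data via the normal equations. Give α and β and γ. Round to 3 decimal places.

α = 1.004, β = 2.867, γ = -2.059

Sums needed: Σt^2·t^2 = 11332, Σt^2·t = 1242, Σt^2 = 196, Σt·t = 196, Σt = 18, Σ1 = 7.
And Σt^2·v = 14536, Σt·v = 1772, Σv = 234.
Solving the 3×3 system (Gaussian elimination) gives α = 580384/578001, β = 552392/192667, γ = -1190314/578001.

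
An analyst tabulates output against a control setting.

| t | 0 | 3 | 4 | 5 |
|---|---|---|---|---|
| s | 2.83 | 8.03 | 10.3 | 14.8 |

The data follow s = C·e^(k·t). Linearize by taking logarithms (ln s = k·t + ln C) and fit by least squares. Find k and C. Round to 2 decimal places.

k = 0.33, C = 2.86

Let Y = ln s. Fitting Y = k·t + ln C by least squares:
Σt = 12.0000, Σ(t)² = 50.0000, Σln s = 8.1502, Σt·ln s = 29.0513.
Equations: 50.0000·k + 12.0000·ln C = 29.0513;  12.0000·k + 4·ln C = 8.1502.
Slope k = (n·Σt·ln s − Σt·Σln s)/(n·Σ(t)² − (Σt)²) = (4·29.0513 − 12.0000·8.1502)/56.0000 = 0.32861; ln C = (Σln s − k·Σt)/n = 1.05172, so C = exp(1.05172) = 2.86258.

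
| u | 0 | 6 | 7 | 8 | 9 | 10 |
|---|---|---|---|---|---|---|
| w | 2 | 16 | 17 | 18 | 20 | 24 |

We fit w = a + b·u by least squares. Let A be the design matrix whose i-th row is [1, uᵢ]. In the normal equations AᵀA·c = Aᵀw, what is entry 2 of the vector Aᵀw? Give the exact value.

779

Entry 2 ↔ basis u, so (Aᵀw)_{2} = Σᵢ (u)·wᵢ = (0)·(2) + (6)·(16) + (7)·(17) + (8)·(18) + (9)·(20) + (10)·(24) = 779.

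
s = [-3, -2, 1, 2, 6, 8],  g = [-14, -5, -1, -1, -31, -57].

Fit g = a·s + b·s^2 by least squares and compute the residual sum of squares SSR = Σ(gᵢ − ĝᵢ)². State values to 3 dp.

SSR = 5.831

The normal system XᵀX·[a, b]ᵀ = Xᵀg is [[118, 702]; [702, 5506]]·[a, b]ᵀ = [-593, -4915]ᵀ.
Δ = 118·5506 − 702² = 156904.
a = ((-593)·5506 − 702·(-4915))/156904 = 23159/19613; b = (118·(-4915) − 702·(-593))/156904 = -40921/39226.
Residuals: -3811/3566, 30095/19613, -44623/39226, 15911/19613, -10379/19613, 569/1783; SSR = 228717/39226.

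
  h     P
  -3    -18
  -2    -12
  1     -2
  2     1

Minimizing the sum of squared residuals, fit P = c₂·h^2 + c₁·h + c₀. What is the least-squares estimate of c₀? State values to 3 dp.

Forming AᵀA = [[114, -26, 18]; [-26, 18, -2]; [18, -2, 4]] and AᵀP = [-208, 78, -31]ᵀ gives AᵀA·[c₂, c₁, c₀]ᵀ = AᵀP.
Inverting the 3×3 Gram matrix, [c₂, c₁, c₀]ᵀ = [-3/8, 449/136, -75/17]ᵀ.

c₀ = -4.412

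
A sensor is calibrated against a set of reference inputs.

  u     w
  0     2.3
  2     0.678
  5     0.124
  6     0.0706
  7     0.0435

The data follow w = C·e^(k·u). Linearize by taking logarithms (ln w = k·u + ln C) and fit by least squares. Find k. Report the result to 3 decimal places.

k = -0.569

Linearized form: ln w = k·u + ln C. From the 5 transformed points,
Σu = 20.0000, Σ(u)² = 114.0000, Σln w = -7.4289, Σu·ln w = -49.0639.
Equations: 114.0000·k + 20.0000·ln C = -49.0639;  20.0000·k + 5·ln C = -7.4289.
Slope k = (n·Σu·ln w − Σu·Σln w)/(n·Σ(u)² − (Σu)²) = (5·-49.0639 − 20.0000·-7.4289)/170.0000 = -0.56907; ln C = (Σln w − k·Σu)/n = 0.79050.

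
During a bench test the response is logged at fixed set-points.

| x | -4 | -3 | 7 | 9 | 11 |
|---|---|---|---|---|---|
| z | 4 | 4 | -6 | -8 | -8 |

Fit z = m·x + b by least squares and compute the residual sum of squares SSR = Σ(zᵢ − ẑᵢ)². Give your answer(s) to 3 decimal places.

SSR = 2.331

The normal equations are: 276·m + 20·b = -230;  20·m + 5·b = -14.
(Σx·x = 276, Σx = 20, Σ1 = 5, Σx·z = -230, Σz = -14.)
det = 276·5 − 20² = 980.
m = ((-230)·5 − 20·(-14))/980 = -87/98; b = (276·(-14) − 20·(-230))/980 = 184/245.
Residuals: -74/245, 41/70, -263/490, -373/490, 71/70; SSR = 571/245.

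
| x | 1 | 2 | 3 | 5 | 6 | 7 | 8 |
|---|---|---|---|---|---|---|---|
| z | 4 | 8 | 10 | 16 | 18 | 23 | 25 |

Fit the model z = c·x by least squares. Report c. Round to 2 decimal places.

c = 3.19

Compute the Gram sums: Σx·x = 188.
For Mᵀz: Σx·z = 599.
So MᵀM·[c]ᵀ = Mᵀz: [[188]]·[c]ᵀ = [599]ᵀ.
c = 599/188 = 3.18617.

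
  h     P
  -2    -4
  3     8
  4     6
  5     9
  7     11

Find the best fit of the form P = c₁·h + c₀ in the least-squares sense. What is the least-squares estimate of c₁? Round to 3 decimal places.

Setting ∂/∂c₁ … = 0 gives: 103·c₁ + 17·c₀ = 178;  17·c₁ + 5·c₀ = 30.
Determinant 103·5 − 17² = 226.
c₁ = (178·5 − 17·30)/226 = 190/113; c₀ = (103·30 − 17·178)/226 = 32/113.

c₁ = 1.681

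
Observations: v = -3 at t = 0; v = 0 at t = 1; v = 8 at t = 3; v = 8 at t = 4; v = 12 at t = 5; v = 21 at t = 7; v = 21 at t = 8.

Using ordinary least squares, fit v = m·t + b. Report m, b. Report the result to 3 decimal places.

m = 3.135, b = -2.967

With design matrix X, XᵀX = [[164, 28]; [28, 7]] and Xᵀv = [431, 67]ᵀ.
det = 164·7 − 28² = 364.
m = (431·7 − 28·67)/364 = 163/52; b = (164·67 − 28·431)/364 = -270/91.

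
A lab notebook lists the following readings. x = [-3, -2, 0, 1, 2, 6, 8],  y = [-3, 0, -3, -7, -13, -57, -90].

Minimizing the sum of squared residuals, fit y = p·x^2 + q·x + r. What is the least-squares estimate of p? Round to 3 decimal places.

p = -0.978

The normal equations are: 5506·p + 702·q + 118·r = -7898;  702·p + 118·q + 12·r = -1086;  118·p + 12·q + 7·r = -173.
(Σx^2·x^2 = 5506, Σx^2·x = 702, Σx^2 = 118, Σx·x = 118, Σx = 12, Σ1 = 7, Σx^2·y = -7898, Σx·y = -1086, Σy = -173.)
Inverting the 3×3 Gram matrix, [p, q, r]ᵀ = [-4819/4928, -1383/448, -7239/2464]ᵀ.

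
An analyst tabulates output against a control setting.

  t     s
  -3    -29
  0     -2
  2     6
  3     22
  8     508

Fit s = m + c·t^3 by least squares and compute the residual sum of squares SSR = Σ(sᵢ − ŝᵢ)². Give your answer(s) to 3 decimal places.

SSR = 6.367

Entries of AᵀA: Σ1 = 5, Σt^3 = 520, Σt^3·t^3 = 263666.
Moment sums: Σs = 505, Σt^3·s = 261521.
Eliminating c: 263666·(row 1) − 520·(row 2) gives 1047930·m = 263666·505 − 520·261521 = -2839590, so m = -7281/2687.
Then c = (261521 − 520·(-7281/2687))/263666 = 5359/5374.
Residuals: 3409/5374, 1907/2687, 1967/2687, -11903/5374, 373/2687; SSR = 34217/5374.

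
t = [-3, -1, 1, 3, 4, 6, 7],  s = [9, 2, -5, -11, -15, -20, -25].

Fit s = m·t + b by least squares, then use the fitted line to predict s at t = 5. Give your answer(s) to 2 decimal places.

ŝ = -17.81

MᵀM·[m, b]ᵀ = Mᵀs reads: 121·m + 17·b = -422;  17·m + 7·b = -65.
det = 121·7 − 17² = 558.
m = ((-422)·7 − 17·(-65))/558 = -1849/558; b = (121·(-65) − 17·(-422))/558 = -691/558.
At t = 5: ŝ = (-1849/558)·(5) + (-691/558)·(1) = -552/31.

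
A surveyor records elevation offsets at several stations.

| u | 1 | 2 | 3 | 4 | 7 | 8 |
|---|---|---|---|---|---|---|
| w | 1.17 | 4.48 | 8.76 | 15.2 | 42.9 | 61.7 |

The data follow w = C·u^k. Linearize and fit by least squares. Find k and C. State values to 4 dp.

k = 1.8750, C = 1.1663

With ln wᵢ as the transformed response and ln uᵢ as the regressor:
Σln u = 7.2034, Σ(ln u)² = 11.7199, Σln w = 14.4293, Σln u·ln w = 23.0827.
Equations: 11.7199·k + 7.2034·ln C = 23.0827;  7.2034·k + 6·ln C = 14.4293.
Solving (det = 18.4301): k = 1.87498, ln C = 0.15384, so C = exp(0.15384) = 1.16631.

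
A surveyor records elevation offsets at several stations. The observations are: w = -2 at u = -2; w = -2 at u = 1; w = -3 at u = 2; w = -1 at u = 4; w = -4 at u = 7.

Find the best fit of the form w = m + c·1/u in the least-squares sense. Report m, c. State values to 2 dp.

m = -2.40, c = 0.02

Sums needed: Σ1 = 5, Σ1/u = 39/28, Σ1/u·1/u = 1241/784.
And Σw = -12, Σ1/u·w = -93/28.
So MᵀM·[m, c]ᵀ = Mᵀw: [[5, 39/28]; [39/28, 1241/784]]·[m, c]ᵀ = [-12, -93/28]ᵀ.
Determinant 5·(1241/784) − (39/28)² = 1171/196.
m = ((-12)·(1241/784) − (39/28)·(-93/28))/(1171/196) = -11265/4684; c = (5·(-93/28) − (39/28)·(-12))/(1171/196) = 21/1171.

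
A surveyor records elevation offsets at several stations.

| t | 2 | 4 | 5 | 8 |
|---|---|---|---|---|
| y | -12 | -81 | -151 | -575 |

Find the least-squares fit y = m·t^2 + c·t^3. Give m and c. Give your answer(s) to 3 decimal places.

m = -1.128, c = -0.982

Setting ∂/∂m … = 0 gives: 4993·m + 36949·c = -41919;  36949·m + 281929·c = -318555.
(Σt^2·t^2 = 4993, Σt^2·t^3 = 36949, Σt^3·t^3 = 281929, Σt^2·y = -41919, Σt^3·y = -318555.)
Δ = 4993·281929 − 36949² = 42442896.
m = ((-41919)·281929 − 36949·(-318555))/42442896 = -997772/884227; c = (4993·(-318555) − 36949·(-41919))/42442896 = -868333/884227.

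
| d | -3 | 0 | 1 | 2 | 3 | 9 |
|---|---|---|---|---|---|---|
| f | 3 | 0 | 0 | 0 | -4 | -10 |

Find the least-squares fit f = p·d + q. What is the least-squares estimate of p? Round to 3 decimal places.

The normal system MᵀM·[p, q]ᵀ = Mᵀf is [[104, 12]; [12, 6]]·[p, q]ᵀ = [-111, -11]ᵀ.
Determinant 104·6 − 12² = 480.
p = ((-111)·6 − 12·(-11))/480 = -89/80; q = (104·(-11) − 12·(-111))/480 = 47/120.

p = -1.113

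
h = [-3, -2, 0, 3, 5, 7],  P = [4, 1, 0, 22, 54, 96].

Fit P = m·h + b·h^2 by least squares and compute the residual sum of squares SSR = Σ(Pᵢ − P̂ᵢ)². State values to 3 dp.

SSR = 2.473

Sums needed: Σh·h = 96, Σh·h^2 = 460, Σh^2·h^2 = 3204.
And Σh·P = 994, Σh^2·P = 6292.
Normal equations: [[96, 460]; [460, 3204]]·[m, b]ᵀ = [994, 6292]ᵀ.
Δ = 96·3204 − 460² = 95984.
m = (994·3204 − 460·6292)/95984 = 36307/11998; b = (96·6292 − 460·994)/95984 = 18349/11998.
Residuals: -4114/5999, 5608/5999, 0, -5053/5999, 3816/5999, -103/857; SSR = 14834/5999.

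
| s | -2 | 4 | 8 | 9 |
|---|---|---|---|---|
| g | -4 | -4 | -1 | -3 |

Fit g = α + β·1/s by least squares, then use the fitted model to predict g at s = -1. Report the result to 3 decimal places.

Forming MᵀM = [[4, -1/72]; [-1/72, 1765/5184]] and Mᵀg = [-12, 13/24]ᵀ gives MᵀM·[α, β]ᵀ = Mᵀg.
det = 4·(1765/5184) − (-1/72)² = 2353/1728.
α = ((-12)·(1765/5184) − (-1/72)·(13/24))/(2353/1728) = -7047/2353; β = (4·(13/24) − (-1/72)·(-12))/(2353/1728) = 3456/2353.
At s = -1: ĝ = (-7047/2353)·(1) + (3456/2353)·(-1) = -10503/2353.

ĝ = -4.464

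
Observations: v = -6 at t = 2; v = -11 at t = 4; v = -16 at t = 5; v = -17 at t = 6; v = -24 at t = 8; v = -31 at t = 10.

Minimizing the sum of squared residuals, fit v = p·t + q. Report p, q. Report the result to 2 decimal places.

p = -3.12, q = 0.71

Setting ∂/∂p … = 0 gives: 245·p + 35·q = -740;  35·p + 6·q = -105.
(Σt·t = 245, Σt = 35, Σ1 = 6, Σt·v = -740, Σv = -105.)
Eliminating q: 6·(row 1) − 35·(row 2) gives 245·p = 6·(-740) − 35·(-105) = -765, so p = -153/49.
Then q = ((-105) − 35·(-153/49))/6 = 5/7.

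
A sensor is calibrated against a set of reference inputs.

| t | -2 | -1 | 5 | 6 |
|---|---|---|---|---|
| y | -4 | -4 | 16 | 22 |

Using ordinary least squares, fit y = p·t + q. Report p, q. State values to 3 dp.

p = 3.280, q = 0.940

From the data, Σt·t = 66, Σt = 8, Σ1 = 4.
Right-hand side: Σt·y = 224, Σy = 30.
Normal equations: [[66, 8]; [8, 4]]·[p, q]ᵀ = [224, 30]ᵀ.
det = 66·4 − 8² = 200.
p = (224·4 − 8·30)/200 = 82/25; q = (66·30 − 8·224)/200 = 47/50.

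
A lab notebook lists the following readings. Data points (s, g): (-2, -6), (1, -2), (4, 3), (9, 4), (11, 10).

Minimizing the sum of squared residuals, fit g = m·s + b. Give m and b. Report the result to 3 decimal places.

Forming AᵀA = [[223, 23]; [23, 5]] and Aᵀg = [168, 9]ᵀ gives AᵀA·[m, b]ᵀ = Aᵀg.
Determinant 223·5 − 23² = 586.
m = (168·5 − 23·9)/586 = 633/586; b = (223·9 − 23·168)/586 = -1857/586.

m = 1.080, b = -3.169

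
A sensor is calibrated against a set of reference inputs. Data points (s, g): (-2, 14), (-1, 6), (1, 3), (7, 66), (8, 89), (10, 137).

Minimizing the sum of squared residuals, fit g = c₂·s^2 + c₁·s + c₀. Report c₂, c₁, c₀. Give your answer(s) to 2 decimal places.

MᵀM·[c₂, c₁, c₀]ᵀ = Mᵀg reads: 16515·c₂ + 1847·c₁ + 219·c₀ = 22695;  1847·c₂ + 219·c₁ + 23·c₀ = 2513;  219·c₂ + 23·c₁ + 6·c₀ = 315.
(Σs^2·s^2 = 16515, Σs^2·s = 1847, Σs^2 = 219, Σs·s = 219, Σs = 23, Σ1 = 6, Σs^2·g = 22695, Σs·g = 2513, Σg = 315.)
Solving the 3×3 system (Gaussian elimination) gives c₂ = 9981/6656, c₁ = -4017/2560, c₀ = 15731/4160.

c₂ = 1.50, c₁ = -1.57, c₀ = 3.78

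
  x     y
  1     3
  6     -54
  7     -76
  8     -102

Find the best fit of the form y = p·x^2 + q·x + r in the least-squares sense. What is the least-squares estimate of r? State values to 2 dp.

Sums needed: Σx^2·x^2 = 7794, Σx^2·x = 1072, Σx^2 = 150, Σx·x = 150, Σx = 22, Σ1 = 4.
Right-hand side: Σx^2·y = -12193, Σx·y = -1669, Σy = -229.
Row-reducing yields p = -3413/1892, q = 2353/1892, r = 6729/1892.

r = 3.56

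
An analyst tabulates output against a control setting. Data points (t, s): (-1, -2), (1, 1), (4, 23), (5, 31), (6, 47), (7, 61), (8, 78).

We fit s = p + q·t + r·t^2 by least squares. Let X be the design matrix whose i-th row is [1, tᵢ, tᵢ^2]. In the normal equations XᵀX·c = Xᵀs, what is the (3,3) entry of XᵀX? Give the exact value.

8676

Row 3 ↔ basis t^2, column 3 ↔ basis t^2, so (XᵀX)_{3,3} = Σᵢ (t^2)·(t^2) = (1)·(1) + (1)·(1) + (16)·(16) + (25)·(25) + (36)·(36) + (49)·(49) + (64)·(64) = 8676.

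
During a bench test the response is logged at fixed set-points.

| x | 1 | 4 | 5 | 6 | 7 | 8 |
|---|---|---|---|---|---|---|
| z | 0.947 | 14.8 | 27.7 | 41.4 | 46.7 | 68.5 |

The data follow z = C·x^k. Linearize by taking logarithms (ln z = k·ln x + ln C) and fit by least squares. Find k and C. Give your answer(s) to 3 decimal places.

k = 2.057, C = 0.940

Taking logs, ln z = k·ln x + ln C, so regress ln z on ln x.
Sums: Σln x = 8.8128, Σ(ln x)² = 15.8331, Σln z = 17.7555, Σln x·ln z = 32.0214.
Normal system: [[15.8331, 8.8128]; [8.8128, 6]]·[k, ln C]ᵀ = [32.0214, 17.7555]ᵀ.
Δ = 15.8331·6 − (8.8128)² = 17.3327; k = (32.0214·6 − 8.8128·17.7555)/17.3327 = 2.05696, ln C = (15.8331·17.7555 − 8.8128·32.0214)/17.3327 = -0.06203, so C = exp(-0.06203) = 0.93986.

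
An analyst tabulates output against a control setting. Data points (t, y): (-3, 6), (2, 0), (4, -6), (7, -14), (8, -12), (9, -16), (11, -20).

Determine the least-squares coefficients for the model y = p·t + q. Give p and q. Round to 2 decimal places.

p = -1.91, q = 1.53

Setting ∂/∂p … = 0 gives: 344·p + 38·q = -600;  38·p + 7·q = -62.
Eliminating q: 7·(row 1) − 38·(row 2) gives 964·p = 7·(-600) − 38·(-62) = -1844, so p = -461/241.
Then q = ((-62) − 38·(-461/241))/7 = 368/241.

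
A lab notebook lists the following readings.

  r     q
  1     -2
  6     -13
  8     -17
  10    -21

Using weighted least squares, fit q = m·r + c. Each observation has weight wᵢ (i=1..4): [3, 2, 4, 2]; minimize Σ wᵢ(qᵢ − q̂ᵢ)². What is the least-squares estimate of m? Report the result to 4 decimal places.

Entries of MᵀWM: Σwᵢ·r·r = 531, Σwᵢ·r = 67, Σwᵢ·1 = 11.
Right-hand side: Σwᵢ·r·q = -1126, Σwᵢ·q = -142.
Eliminating c: 11·(row 1) − 67·(row 2) gives 1352·m = 11·(-1126) − 67·(-142) = -2872, so m = -359/169.
Then c = ((-142) − 67·(-359/169))/11 = 5/169.

m = -2.1243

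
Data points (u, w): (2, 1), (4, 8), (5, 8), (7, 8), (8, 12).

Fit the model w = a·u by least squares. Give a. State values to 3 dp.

a = 1.430

Normal-equation sums: Σu·u = 158.
And Σu·w = 226.
Normal equations: [[158]]·[a]ᵀ = [226]ᵀ.
a = 226/158 = 1.43038.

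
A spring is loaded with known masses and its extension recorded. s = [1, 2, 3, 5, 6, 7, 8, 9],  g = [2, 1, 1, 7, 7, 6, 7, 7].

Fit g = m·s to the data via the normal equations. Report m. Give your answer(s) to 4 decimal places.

With design matrix X, XᵀX = [[269]] and Xᵀg = [245]ᵀ.
Hence m = 245 / 269 ≈ 0.910781.

m = 0.9108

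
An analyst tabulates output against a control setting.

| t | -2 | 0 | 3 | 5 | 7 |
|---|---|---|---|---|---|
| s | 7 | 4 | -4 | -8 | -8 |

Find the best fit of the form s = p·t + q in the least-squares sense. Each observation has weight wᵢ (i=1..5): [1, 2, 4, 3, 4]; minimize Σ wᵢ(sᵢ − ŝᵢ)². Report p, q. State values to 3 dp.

p = -1.724, q = 2.454

From the data, Σwᵢ·t·t = 311, Σwᵢ·t = 53, Σwᵢ·1 = 14.
For AᵀWs: Σwᵢ·t·s = -406, Σwᵢ·s = -57.
AᵀWA·[p, q]ᵀ = AᵀWs becomes [[311, 53]; [53, 14]]·[p, q]ᵀ = [-406, -57]ᵀ.
Determinant 311·14 − 53² = 1545.
p = ((-406)·14 − 53·(-57))/1545 = -2663/1545; q = (311·(-57) − 53·(-406))/1545 = 3791/1545.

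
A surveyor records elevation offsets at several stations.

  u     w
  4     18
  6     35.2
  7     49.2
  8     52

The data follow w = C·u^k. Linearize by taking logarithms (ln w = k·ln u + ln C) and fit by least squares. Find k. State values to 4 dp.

With ln wᵢ as the transformed response and ln uᵢ as the regressor:
Σln u = 7.2034, Σ(ln u)² = 13.2429, Σln w = 14.2986, Σln u·ln w = 26.1849.
Equations: 13.2429·k + 7.2034·ln C = 26.1849;  7.2034·k + 4·ln C = 14.2986.
Solving (det = 1.0824): k = 1.60872, ln C = 0.67758.

k = 1.6087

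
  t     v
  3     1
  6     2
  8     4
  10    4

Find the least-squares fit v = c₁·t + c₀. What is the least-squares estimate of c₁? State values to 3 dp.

With design matrix X, XᵀX = [[209, 27]; [27, 4]] and Xᵀv = [87, 11]ᵀ.
Determinant 209·4 − 27² = 107.
c₁ = (87·4 − 27·11)/107 = 51/107; c₀ = (209·11 − 27·87)/107 = -50/107.

c₁ = 0.477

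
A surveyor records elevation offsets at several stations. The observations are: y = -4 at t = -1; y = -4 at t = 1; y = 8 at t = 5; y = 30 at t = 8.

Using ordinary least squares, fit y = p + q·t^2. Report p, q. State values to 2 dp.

Entries of AᵀA: Σ1 = 4, Σt^2 = 91, Σt^2·t^2 = 4723.
Right-hand side: Σy = 30, Σt^2·y = 2112.
AᵀA·[p, q]ᵀ = Aᵀy becomes [[4, 91]; [91, 4723]]·[p, q]ᵀ = [30, 2112]ᵀ.
Determinant 4·4723 − 91² = 10611.
p = (30·4723 − 91·2112)/10611 = -16834/3537; q = (4·2112 − 91·30)/10611 = 1906/3537.

p = -4.76, q = 0.54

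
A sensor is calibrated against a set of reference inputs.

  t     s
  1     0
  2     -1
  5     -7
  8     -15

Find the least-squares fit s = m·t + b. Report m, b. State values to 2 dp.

Setting ∂/∂m … = 0 gives: 94·m + 16·b = -157;  16·m + 4·b = -23.
Δ = 94·4 − 16² = 120.
m = ((-157)·4 − 16·(-23))/120 = -13/6; b = (94·(-23) − 16·(-157))/120 = 35/12.

m = -2.17, b = 2.92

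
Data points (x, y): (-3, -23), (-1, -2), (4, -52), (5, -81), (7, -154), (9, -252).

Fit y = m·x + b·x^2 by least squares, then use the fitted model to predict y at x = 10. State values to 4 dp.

MᵀM·[m, b]ᵀ = Mᵀy reads: 181·m + 1233·b = -3888;  1233·m + 9925·b = -31024.
Eliminating b: 9925·(row 1) − 1233·(row 2) gives 276136·m = 9925·(-3888) − 1233·(-31024) = -335808, so m = -41976/34517.
Then b = ((-31024) − 1233·(-41976/34517))/9925 = -102680/34517.
At x = 10: ŷ = (-41976/34517)·(10) + (-102680/34517)·(100) = -10687760/34517.

ŷ = -309.6376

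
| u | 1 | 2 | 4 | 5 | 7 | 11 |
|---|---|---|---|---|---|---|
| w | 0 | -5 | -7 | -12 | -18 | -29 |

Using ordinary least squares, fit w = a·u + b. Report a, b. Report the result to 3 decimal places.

From the data, Σu·u = 216, Σu = 30, Σ1 = 6.
Right-hand side: Σu·w = -543, Σw = -71.
Normal equations: [[216, 30]; [30, 6]]·[a, b]ᵀ = [-543, -71]ᵀ.
Δ = 216·6 − 30² = 396.
a = ((-543)·6 − 30·(-71))/396 = -94/33; b = (216·(-71) − 30·(-543))/396 = 53/22.

a = -2.848, b = 2.409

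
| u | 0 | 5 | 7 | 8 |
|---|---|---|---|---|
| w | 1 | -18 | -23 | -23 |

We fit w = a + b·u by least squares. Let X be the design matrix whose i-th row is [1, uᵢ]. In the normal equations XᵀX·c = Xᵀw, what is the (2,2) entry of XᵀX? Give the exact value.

138

Row 2 ↔ basis u, column 2 ↔ basis u, so (XᵀX)_{2,2} = Σᵢ (u)·(u) = (0)·(0) + (5)·(5) + (7)·(7) + (8)·(8) = 138.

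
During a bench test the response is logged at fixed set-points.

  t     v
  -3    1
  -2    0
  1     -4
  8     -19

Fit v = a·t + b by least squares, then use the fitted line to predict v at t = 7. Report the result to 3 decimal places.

v̂ = -16.608

Setting ∂/∂a … = 0 gives: 78·a + 4·b = -159;  4·a + 4·b = -22.
Eliminating b: 4·(row 1) − 4·(row 2) gives 296·a = 4·(-159) − 4·(-22) = -548, so a = -137/74.
Then b = ((-22) − 4·(-137/74))/4 = -135/37.
At t = 7: v̂ = (-137/74)·(7) + (-135/37)·(1) = -1229/74.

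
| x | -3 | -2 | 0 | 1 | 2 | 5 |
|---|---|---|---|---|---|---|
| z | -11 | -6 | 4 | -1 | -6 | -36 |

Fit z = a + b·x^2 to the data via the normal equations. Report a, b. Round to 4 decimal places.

a = 1.4236, b = -1.5010

The normal system AᵀA·[a, b]ᵀ = Aᵀz is [[6, 43]; [43, 739]]·[a, b]ᵀ = [-56, -1048]ᵀ.
Eliminating b: 739·(row 1) − 43·(row 2) gives 2585·a = 739·(-56) − 43·(-1048) = 3680, so a = 736/517.
Then b = ((-1048) − 43·(736/517))/739 = -776/517.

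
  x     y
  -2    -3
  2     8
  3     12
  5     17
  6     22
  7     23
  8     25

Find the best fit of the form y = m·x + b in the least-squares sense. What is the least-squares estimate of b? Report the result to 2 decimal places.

Entries of AᵀA: Σx·x = 191, Σx = 29, Σ1 = 7.
And Σx·y = 636, Σy = 104.
Normal equations: [[191, 29]; [29, 7]]·[m, b]ᵀ = [636, 104]ᵀ.
Δ = 191·7 − 29² = 496.
m = (636·7 − 29·104)/496 = 359/124; b = (191·104 − 29·636)/496 = 355/124.

b = 2.86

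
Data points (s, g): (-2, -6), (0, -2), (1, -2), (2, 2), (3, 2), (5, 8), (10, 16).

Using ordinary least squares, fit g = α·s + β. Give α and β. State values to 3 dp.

From the data, Σs·s = 143, Σs = 19, Σ1 = 7.
Right-hand side: Σs·g = 220, Σg = 18.
AᵀA·[α, β]ᵀ = Aᵀg becomes [[143, 19]; [19, 7]]·[α, β]ᵀ = [220, 18]ᵀ.
Δ = 143·7 − 19² = 640.
α = (220·7 − 19·18)/640 = 599/320; β = (143·18 − 19·220)/640 = -803/320.

α = 1.872, β = -2.509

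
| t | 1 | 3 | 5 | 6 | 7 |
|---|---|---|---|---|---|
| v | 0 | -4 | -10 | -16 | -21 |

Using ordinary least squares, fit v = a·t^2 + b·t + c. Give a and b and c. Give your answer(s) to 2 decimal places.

a = -0.43, b = -0.07, c = 0.41

Compute the Gram sums: Σt^2·t^2 = 4404, Σt^2·t = 712, Σt^2 = 120, Σt·t = 120, Σt = 22, Σ1 = 5.
Moment sums: Σt^2·v = -1891, Σt·v = -305, Σv = -51.
Normal equations: [[4404, 712, 120]; [712, 120, 22]; [120, 22, 5]]·[a, b, c]ᵀ = [-1891, -305, -51]ᵀ.
Inverting the 3×3 Gram matrix, [a, b, c]ᵀ = [-115/268, -19/268, 55/134]ᵀ.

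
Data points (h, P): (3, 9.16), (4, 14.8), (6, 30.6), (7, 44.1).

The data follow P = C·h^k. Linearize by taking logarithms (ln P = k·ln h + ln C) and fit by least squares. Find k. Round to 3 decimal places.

Linearized form: ln P = k·ln h + ln C. From the 4 transformed points,
Sums: Σln h = 6.2226, Σ(ln h)² = 10.1257, Σln P = 12.1169, Σln h·ln P = 19.6665.
Normal system: [[10.1257, 6.2226]; [6.2226, 4]]·[k, ln C]ᵀ = [19.6665, 12.1169]ᵀ.
Solving (det = 1.7825): k = 1.83317, ln C = 0.17748.

k = 1.833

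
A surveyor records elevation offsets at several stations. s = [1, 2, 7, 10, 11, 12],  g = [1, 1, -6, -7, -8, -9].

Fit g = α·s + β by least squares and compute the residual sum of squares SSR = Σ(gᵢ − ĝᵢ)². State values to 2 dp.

With design matrix M, MᵀM = [[419, 43]; [43, 6]] and Mᵀg = [-305, -28]ᵀ.
Eliminating β: 6·(row 1) − 43·(row 2) gives 665·α = 6·(-305) − 43·(-28) = -626, so α = -626/665.
Then β = ((-28) − 43·(-626/665))/6 = 1383/665.
Residuals: -92/665, 534/665, -991/665, 222/665, 183/665, 144/665; SSR = 2074/665.

SSR = 3.12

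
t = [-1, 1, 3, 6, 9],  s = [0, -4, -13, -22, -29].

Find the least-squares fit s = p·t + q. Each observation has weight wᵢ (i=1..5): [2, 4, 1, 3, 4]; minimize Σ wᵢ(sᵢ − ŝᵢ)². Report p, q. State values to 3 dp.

The normal system MᵀWM·[p, q]ᵀ = MᵀWs is [[447, 59]; [59, 14]]·[p, q]ᵀ = [-1495, -211]ᵀ.
Eliminating q: 14·(row 1) − 59·(row 2) gives 2777·p = 14·(-1495) − 59·(-211) = -8481, so p = -8481/2777.
Then q = ((-211) − 59·(-8481/2777))/14 = -6112/2777.

p = -3.054, q = -2.201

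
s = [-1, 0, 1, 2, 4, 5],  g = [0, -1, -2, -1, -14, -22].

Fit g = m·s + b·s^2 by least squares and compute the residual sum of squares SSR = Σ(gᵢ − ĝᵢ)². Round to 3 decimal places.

SSR = 9.026

Forming MᵀM = [[47, 197]; [197, 899]] and Mᵀg = [-170, -780]ᵀ gives MᵀM·[m, b]ᵀ = Mᵀg.
Eliminating b: 899·(row 1) − 197·(row 2) gives 3444·m = 899·(-170) − 197·(-780) = 830, so m = 415/1722.
Then b = ((-780) − 197·(415/1722))/899 = -1585/1722.
Residuals: 1000/861, -1, -379/287, 1894/861, -68/287, -167/861; SSR = 7771/861.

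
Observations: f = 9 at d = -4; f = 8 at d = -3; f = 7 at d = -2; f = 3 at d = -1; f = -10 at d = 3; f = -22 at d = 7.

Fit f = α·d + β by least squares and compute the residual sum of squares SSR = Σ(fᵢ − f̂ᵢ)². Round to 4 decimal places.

SSR = 8.7311

From the data, Σd·d = 88, Σd = 0, Σ1 = 6.
And Σd·f = -261, Σf = -5.
So MᵀM·[α, β]ᵀ = Mᵀf: [[88, 0]; [0, 6]]·[α, β]ᵀ = [-261, -5]ᵀ.
Eliminating β: 6·(row 1) − 0·(row 2) gives 528·α = 6·(-261) − 0·(-5) = -1566, so α = -261/88.
Then β = ((-5) − 0·(-261/88))/6 = -5/6.
Residuals: -67/33, -17/264, 251/132, 229/264, -71/264, -107/264; SSR = 2305/264.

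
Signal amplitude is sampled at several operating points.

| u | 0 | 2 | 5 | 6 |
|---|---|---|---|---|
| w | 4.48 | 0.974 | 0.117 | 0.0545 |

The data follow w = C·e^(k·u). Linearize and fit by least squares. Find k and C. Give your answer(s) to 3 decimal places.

Let Y = ln w. Fitting Y = k·u + ln C by least squares:
Σu = 13.0000, Σ(u)² = 65.0000, Σln w = -3.5819, Σu·ln w = -28.2379.
Normal system: [[65.0000, 13.0000]; [13.0000, 4]]·[k, ln C]ᵀ = [-28.2379, -3.5819]ᵀ.
Δ = 65.0000·4 − (13.0000)² = 91.0000; k = (-28.2379·4 − 13.0000·-3.5819)/91.0000 = -0.72953, ln C = (65.0000·-3.5819 − 13.0000·-28.2379)/91.0000 = 1.47552, so C = exp(1.47552) = 4.37331.

k = -0.730, C = 4.373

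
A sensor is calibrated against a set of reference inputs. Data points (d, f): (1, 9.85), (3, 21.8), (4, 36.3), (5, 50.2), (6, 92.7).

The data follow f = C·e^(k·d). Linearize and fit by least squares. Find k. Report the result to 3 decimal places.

Linearized form: ln f = k·d + ln C. From the 5 transformed points,
Sums: Σd = 19.0000, Σ(d)² = 87.0000, Σln f = 17.4066, Σd·ln f = 72.6568.
Normal system: [[87.0000, 19.0000]; [19.0000, 5]]·[k, ln C]ᵀ = [72.6568, 17.4066]ᵀ.
Solving (det = 74.0000): k = 0.43998, ln C = 1.80938.

k = 0.440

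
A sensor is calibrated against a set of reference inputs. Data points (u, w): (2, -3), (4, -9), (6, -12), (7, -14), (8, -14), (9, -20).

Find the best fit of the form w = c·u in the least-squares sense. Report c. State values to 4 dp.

c = -2.0160

Setting ∂/∂c … = 0 gives: 250·c = -504.
(Σu·u = 250, Σu·w = -504.)
c = (-504)/250 = -2.016.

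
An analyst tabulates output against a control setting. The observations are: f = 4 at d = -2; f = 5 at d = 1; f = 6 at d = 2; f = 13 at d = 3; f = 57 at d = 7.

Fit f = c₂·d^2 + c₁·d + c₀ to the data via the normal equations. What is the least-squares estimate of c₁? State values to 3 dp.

c₁ = 0.750

From the data, Σd^2·d^2 = 2515, Σd^2·d = 371, Σd^2 = 67, Σd·d = 67, Σd = 11, Σ1 = 5.
And Σd^2·f = 2955, Σd·f = 447, Σf = 85.
Inverting the 3×3 Gram matrix, [c₂, c₁, c₀]ᵀ = [53/52, 3/4, 22/13]ᵀ.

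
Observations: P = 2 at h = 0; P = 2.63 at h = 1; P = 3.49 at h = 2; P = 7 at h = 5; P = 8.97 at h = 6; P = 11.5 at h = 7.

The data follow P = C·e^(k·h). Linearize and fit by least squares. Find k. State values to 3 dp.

k = 0.247

With ln Pᵢ as the transformed response and hᵢ as the regressor:
Σh = 21.0000, Σ(h)² = 115.0000, Σln P = 9.4922, Σh·ln P = 43.4561.
Equations: 115.0000·k + 21.0000·ln C = 43.4561;  21.0000·k + 6·ln C = 9.4922.
Δ = 115.0000·6 − (21.0000)² = 249.0000; k = (43.4561·6 − 21.0000·9.4922)/249.0000 = 0.24659, ln C = (115.0000·9.4922 − 21.0000·43.4561)/249.0000 = 0.71897.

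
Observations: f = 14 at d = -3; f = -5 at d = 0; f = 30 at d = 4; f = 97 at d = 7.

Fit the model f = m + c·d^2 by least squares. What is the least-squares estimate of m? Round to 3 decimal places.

m = -4.419

Forming MᵀM = [[4, 74]; [74, 2738]] and Mᵀf = [136, 5359]ᵀ gives MᵀM·[m, c]ᵀ = Mᵀf.
det = 4·2738 − 74² = 5476.
m = (136·2738 − 74·5359)/5476 = -327/74; c = (4·5359 − 74·136)/5476 = 2843/1369.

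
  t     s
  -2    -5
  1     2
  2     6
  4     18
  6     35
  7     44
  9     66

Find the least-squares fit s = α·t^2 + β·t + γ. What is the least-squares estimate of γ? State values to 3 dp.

γ = -1.454

The normal system MᵀM·[α, β, γ]ᵀ = Mᵀs is [[10547, 1353, 191]; [1353, 191, 27]; [191, 27, 7]]·[α, β, γ]ᵀ = [9056, 1208, 166]ᵀ.
Solving the 3×3 system (Gaussian elimination) gives α = 75759/146321, β = 418841/146321, γ = -212770/146321.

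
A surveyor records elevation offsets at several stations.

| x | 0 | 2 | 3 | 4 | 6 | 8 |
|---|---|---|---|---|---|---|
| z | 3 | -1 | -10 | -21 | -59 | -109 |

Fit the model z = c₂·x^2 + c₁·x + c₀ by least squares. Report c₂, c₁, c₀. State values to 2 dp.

MᵀM·[c₂, c₁, c₀]ᵀ = Mᵀz reads: 5745·c₂ + 827·c₁ + 129·c₀ = -9530;  827·c₂ + 129·c₁ + 23·c₀ = -1342;  129·c₂ + 23·c₁ + 6·c₀ = -197.
Solving the 3×3 system (Gaussian elimination) gives c₂ = -43/22, c₁ = 1189/770, c₀ = 1259/385.

c₂ = -1.95, c₁ = 1.54, c₀ = 3.27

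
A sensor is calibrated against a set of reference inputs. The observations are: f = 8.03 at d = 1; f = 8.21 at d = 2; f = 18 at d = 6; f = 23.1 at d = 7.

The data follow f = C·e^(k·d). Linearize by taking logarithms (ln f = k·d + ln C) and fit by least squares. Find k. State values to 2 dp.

k = 0.18

Linearized form: ln f = k·d + ln C. From the 4 transformed points,
XᵀX = [[90.0000, 16.0000]; [16.0000, 4]], rhs = [45.6149, 10.2187]ᵀ  (here Σd = 16.0000, Σ(d)² = 90.0000, Σln f = 10.2187, Σd·ln f = 45.6149).
Δ = 90.0000·4 − (16.0000)² = 104.0000; k = (45.6149·4 − 16.0000·10.2187)/104.0000 = 0.18231, ln C = (90.0000·10.2187 − 16.0000·45.6149)/104.0000 = 1.82546.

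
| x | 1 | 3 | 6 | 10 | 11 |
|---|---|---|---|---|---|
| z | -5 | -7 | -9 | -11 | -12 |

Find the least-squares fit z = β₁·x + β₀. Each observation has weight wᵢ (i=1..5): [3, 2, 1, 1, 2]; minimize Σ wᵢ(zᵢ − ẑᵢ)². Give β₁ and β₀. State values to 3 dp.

β₁ = -0.676, β₀ = -4.582

Entries of MᵀWM: Σwᵢ·x·x = 399, Σwᵢ·x = 47, Σwᵢ·1 = 9.
Right-hand side: Σwᵢ·x·z = -485, Σwᵢ·z = -73.
MᵀWM·[β₁, β₀]ᵀ = MᵀWz becomes [[399, 47]; [47, 9]]·[β₁, β₀]ᵀ = [-485, -73]ᵀ.
Δ = 399·9 − 47² = 1382.
β₁ = ((-485)·9 − 47·(-73))/1382 = -467/691; β₀ = (399·(-73) − 47·(-485))/1382 = -3166/691.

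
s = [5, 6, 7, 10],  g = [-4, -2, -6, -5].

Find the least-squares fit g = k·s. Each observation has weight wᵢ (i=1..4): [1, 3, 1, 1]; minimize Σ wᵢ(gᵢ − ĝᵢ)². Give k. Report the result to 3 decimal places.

k = -0.525

With design matrix A, AᵀWA = [[282]] and AᵀWg = [-148]ᵀ.
k = (-148)/282 = -0.524823.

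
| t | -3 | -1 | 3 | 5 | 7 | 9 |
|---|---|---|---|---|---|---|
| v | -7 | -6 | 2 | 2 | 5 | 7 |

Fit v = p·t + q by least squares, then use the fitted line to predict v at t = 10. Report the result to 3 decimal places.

Compute the Gram sums: Σt·t = 174, Σt = 20, Σ1 = 6.
And Σt·v = 141, Σv = 3.
Δ = 174·6 − 20² = 644.
p = (141·6 − 20·3)/644 = 393/322; q = (174·3 − 20·141)/644 = -1149/322.
At t = 10: v̂ = (393/322)·(10) + (-1149/322)·(1) = 2781/322.

v̂ = 8.637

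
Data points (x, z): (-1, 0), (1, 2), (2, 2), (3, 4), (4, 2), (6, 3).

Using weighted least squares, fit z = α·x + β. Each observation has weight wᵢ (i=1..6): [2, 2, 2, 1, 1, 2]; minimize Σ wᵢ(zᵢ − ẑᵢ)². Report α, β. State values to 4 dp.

α = 0.3922, β = 1.0980

Compute the Gram sums: Σwᵢ·x·x = 109, Σwᵢ·x = 23, Σwᵢ·1 = 10.
Right-hand side: Σwᵢ·x·z = 68, Σwᵢ·z = 20.
So MᵀWM·[α, β]ᵀ = MᵀWz: [[109, 23]; [23, 10]]·[α, β]ᵀ = [68, 20]ᵀ.
det = 109·10 − 23² = 561.
α = (68·10 − 23·20)/561 = 20/51; β = (109·20 − 23·68)/561 = 56/51.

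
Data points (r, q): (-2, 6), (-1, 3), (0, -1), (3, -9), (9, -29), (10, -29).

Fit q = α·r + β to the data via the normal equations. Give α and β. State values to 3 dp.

The normal equations are: 195·α + 19·β = -593;  19·α + 6·β = -59.
Determinant 195·6 − 19² = 809.
α = ((-593)·6 − 19·(-59))/809 = -2437/809; β = (195·(-59) − 19·(-593))/809 = -238/809.

α = -3.012, β = -0.294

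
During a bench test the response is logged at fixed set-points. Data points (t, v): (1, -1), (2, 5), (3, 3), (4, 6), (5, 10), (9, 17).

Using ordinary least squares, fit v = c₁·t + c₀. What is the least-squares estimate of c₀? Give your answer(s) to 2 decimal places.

Forming MᵀM = [[136, 24]; [24, 6]] and Mᵀv = [245, 40]ᵀ gives MᵀM·[c₁, c₀]ᵀ = Mᵀv.
Determinant 136·6 − 24² = 240.
c₁ = (245·6 − 24·40)/240 = 17/8; c₀ = (136·40 − 24·245)/240 = -11/6.

c₀ = -1.83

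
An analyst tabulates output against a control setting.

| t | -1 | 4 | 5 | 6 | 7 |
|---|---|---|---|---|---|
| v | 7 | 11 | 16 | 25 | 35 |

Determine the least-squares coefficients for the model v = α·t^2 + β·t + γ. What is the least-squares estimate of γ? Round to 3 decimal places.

Sums needed: Σt^2·t^2 = 4579, Σt^2·t = 747, Σt^2 = 127, Σt·t = 127, Σt = 21, Σ1 = 5.
Moment sums: Σt^2·v = 3198, Σt·v = 512, Σv = 94.
Solving the 3×3 system (Gaussian elimination) gives α = 8012/8599, β = -18133/8599, γ = 34315/8599.

γ = 3.991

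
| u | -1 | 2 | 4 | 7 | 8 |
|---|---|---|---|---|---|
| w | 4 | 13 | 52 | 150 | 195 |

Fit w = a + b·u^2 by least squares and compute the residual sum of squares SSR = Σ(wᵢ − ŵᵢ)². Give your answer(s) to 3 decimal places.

SSR = 4.852

The normal system AᵀA·[a, b]ᵀ = Aᵀw is [[5, 134]; [134, 6770]]·[a, b]ᵀ = [414, 20718]ᵀ.
Δ = 5·6770 − 134² = 15894.
a = (414·6770 − 134·20718)/15894 = 1476/883; b = (5·20718 − 134·414)/15894 = 2673/883.
Residuals: -617/883, -689/883, 1672/883, -3/883, -363/883; SSR = 4284/883.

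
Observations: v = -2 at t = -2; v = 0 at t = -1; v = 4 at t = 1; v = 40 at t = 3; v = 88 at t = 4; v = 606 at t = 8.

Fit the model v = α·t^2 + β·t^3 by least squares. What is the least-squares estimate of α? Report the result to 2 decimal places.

α = 1.50

Forming XᵀX = [[4451, 34003]; [34003, 267035]] and Xᵀv = [40548, 317004]ᵀ gives XᵀX·[α, β]ᵀ = Xᵀv.
Eliminating β: 267035·(row 1) − 34003·(row 2) gives 32368776·α = 267035·40548 − 34003·317004 = 48648168, so α = 2027007/1348699.
Then β = (317004 − 34003·(2027007/1348699))/267035 = 1342965/1348699.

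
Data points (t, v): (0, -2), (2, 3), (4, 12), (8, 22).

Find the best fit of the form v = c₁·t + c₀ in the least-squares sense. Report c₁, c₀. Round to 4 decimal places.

c₁ = 3.0714, c₀ = -2.0000

The normal equations are: 84·c₁ + 14·c₀ = 230;  14·c₁ + 4·c₀ = 35.
(Σt·t = 84, Σt = 14, Σ1 = 4, Σt·v = 230, Σv = 35.)
Eliminating c₀: 4·(row 1) − 14·(row 2) gives 140·c₁ = 4·230 − 14·35 = 430, so c₁ = 43/14.
Then c₀ = (35 − 14·(43/14))/4 = -2.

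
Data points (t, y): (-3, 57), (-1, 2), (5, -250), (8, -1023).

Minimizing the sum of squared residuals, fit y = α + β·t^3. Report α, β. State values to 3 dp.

With design matrix X, XᵀX = [[4, 609]; [609, 278499]] and Xᵀy = [-1214, -556567]ᵀ.
Eliminating β: 278499·(row 1) − 609·(row 2) gives 743115·α = 278499·(-1214) − 609·(-556567) = 851517, so α = 283839/247705.
Then β = ((-556567) − 609·(283839/247705))/278499 = -1486942/743115.

α = 1.146, β = -2.001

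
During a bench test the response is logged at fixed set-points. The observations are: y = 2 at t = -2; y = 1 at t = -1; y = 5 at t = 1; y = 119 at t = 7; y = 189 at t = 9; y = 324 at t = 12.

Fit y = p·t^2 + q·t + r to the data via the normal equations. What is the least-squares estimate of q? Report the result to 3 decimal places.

Forming AᵀA = [[29716, 2792, 280]; [2792, 280, 26]; [280, 26, 6]] and Aᵀy = [67810, 6422, 640]ᵀ gives AᵀA·[p, q, r]ᵀ = Aᵀy.
Row-reducing yields p = 147289/73450, q = 105999/36725, r = 21261/36725.

q = 2.886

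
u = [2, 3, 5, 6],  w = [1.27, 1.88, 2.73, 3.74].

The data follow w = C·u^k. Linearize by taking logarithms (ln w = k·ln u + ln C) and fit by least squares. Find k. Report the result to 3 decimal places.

k = 0.928

With ln wᵢ as the transformed response and ln uᵢ as the regressor:
Sums: Σln u = 5.1930, Σ(ln u)² = 7.4881, Σln w = 3.1937, Σln u·ln w = 4.8390.
Normal system: [[7.4881, 5.1930]; [5.1930, 4]]·[k, ln C]ᵀ = [4.8390, 3.1937]ᵀ.
Slope k = (n·Σln u·ln w − Σln u·Σln w)/(n·Σ(ln u)² − (Σln u)²) = (4·4.8390 − 5.1930·3.1937)/2.9856 = 0.92831; ln C = (Σln w − k·Σln u)/n = -0.40675.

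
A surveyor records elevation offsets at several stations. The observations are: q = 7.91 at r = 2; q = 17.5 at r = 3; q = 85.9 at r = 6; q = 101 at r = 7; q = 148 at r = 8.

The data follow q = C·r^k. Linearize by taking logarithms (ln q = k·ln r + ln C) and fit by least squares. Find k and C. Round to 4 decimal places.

Linearized form: ln q = k·ln r + ln C. From the 5 transformed points,
Σln r = 7.6089, Σ(ln r)² = 13.0084, Σln q = 18.9958, Σln r·ln q = 31.9290.
Equations: 13.0084·k + 7.6089·ln C = 31.9290;  7.6089·k + 5·ln C = 18.9958.
Slope k = (n·Σln r·ln q − Σln r·Σln q)/(n·Σ(ln r)² − (Σln r)²) = (5·31.9290 − 7.6089·18.9958)/7.1473 = 2.11382; ln C = (Σln q − k·Σln r)/n = 0.58241, so C = exp(0.58241) = 1.79035.

k = 2.1138, C = 1.7903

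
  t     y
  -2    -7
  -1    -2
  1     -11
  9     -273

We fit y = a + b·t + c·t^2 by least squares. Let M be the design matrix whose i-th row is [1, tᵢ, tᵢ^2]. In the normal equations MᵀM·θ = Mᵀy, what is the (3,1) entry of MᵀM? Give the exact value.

87

Row 3 ↔ basis t^2, column 1 ↔ basis 1, so (MᵀM)_{3,1} = Σᵢ t^2 = (4)·(1) + (1)·(1) + (1)·(1) + (81)·(1) = 87.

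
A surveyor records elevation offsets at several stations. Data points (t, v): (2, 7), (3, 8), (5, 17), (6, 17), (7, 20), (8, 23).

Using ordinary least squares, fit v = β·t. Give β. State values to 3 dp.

β = 2.936

XᵀX·[β]ᵀ = Xᵀv reads: 187·β = 549.
Hence β = 549 / 187 ≈ 2.93583.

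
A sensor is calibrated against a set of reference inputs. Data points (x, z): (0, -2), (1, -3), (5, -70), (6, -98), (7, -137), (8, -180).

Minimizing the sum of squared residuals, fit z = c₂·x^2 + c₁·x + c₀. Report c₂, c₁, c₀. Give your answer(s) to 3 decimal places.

c₂ = -2.964, c₁ = 1.472, c₀ = -1.841

Compute the Gram sums: Σx^2·x^2 = 8419, Σx^2·x = 1197, Σx^2 = 175, Σx·x = 175, Σx = 27, Σ1 = 6.
And Σx^2·z = -23514, Σx·z = -3340, Σz = -490.
Normal equations: [[8419, 1197, 175]; [1197, 175, 27]; [175, 27, 6]]·[c₂, c₁, c₀]ᵀ = [-23514, -3340, -490]ᵀ.
Inverting the 3×3 Gram matrix, [c₂, c₁, c₀]ᵀ = [-85837/28960, 42629/28960, -26659/14480]ᵀ.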